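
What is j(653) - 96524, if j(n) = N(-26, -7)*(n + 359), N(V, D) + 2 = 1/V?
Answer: -1281630/13 ≈ -98587.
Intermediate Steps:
N(V, D) = -2 + 1/V
j(n) = -19027/26 - 53*n/26 (j(n) = (-2 + 1/(-26))*(n + 359) = (-2 - 1/26)*(359 + n) = -53*(359 + n)/26 = -19027/26 - 53*n/26)
j(653) - 96524 = (-19027/26 - 53/26*653) - 96524 = (-19027/26 - 34609/26) - 96524 = -26818/13 - 96524 = -1281630/13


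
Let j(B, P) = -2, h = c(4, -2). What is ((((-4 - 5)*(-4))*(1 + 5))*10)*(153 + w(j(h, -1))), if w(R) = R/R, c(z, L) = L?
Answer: 332640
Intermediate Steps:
h = -2
w(R) = 1
((((-4 - 5)*(-4))*(1 + 5))*10)*(153 + w(j(h, -1))) = ((((-4 - 5)*(-4))*(1 + 5))*10)*(153 + 1) = ((-9*(-4)*6)*10)*154 = ((36*6)*10)*154 = (216*10)*154 = 2160*154 = 332640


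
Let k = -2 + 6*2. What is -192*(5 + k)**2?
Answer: -43200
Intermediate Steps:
k = 10 (k = -2 + 12 = 10)
-192*(5 + k)**2 = -192*(5 + 10)**2 = -192*15**2 = -192*225 = -43200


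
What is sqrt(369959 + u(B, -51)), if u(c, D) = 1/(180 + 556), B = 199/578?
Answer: 15*sqrt(55668142)/184 ≈ 608.24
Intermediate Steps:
B = 199/578 (B = 199*(1/578) = 199/578 ≈ 0.34429)
u(c, D) = 1/736
sqrt(369959 + u(B, -51)) = sqrt(369959 + 1/736) = sqrt(272289825/736) = 15*sqrt(55668142)/184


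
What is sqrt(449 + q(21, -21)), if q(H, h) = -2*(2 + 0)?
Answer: sqrt(445) ≈ 21.095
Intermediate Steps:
q(H, h) = -4 (q(H, h) = -2*2 = -4)
sqrt(449 + q(21, -21)) = sqrt(449 - 4) = sqrt(445)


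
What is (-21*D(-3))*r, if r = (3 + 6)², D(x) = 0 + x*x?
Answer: -15309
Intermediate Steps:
D(x) = x² (D(x) = 0 + x² = x²)
r = 81 (r = 9² = 81)
(-21*D(-3))*r = -21*(-3)²*81 = -21*9*81 = -189*81 = -15309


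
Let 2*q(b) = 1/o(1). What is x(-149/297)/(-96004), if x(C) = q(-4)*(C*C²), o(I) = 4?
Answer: 3307949/20120958402336 ≈ 1.6440e-7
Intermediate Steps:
q(b) = ⅛ (q(b) = (½)/4 = (½)*(¼) = ⅛)
x(C) = C³/8 (x(C) = (C*C²)/8 = C³/8)
x(-149/297)/(-96004) = ((-149/297)³/8)/(-96004) = ((-149*1/297)³/8)*(-1/96004) = ((-149/297)³/8)*(-1/96004) = ((⅛)*(-3307949/26198073))*(-1/96004) = -3307949/209584584*(-1/96004) = 3307949/20120958402336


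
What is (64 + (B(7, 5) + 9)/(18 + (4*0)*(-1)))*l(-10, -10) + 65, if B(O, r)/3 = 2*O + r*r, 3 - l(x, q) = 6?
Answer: -148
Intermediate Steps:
l(x, q) = -3 (l(x, q) = 3 - 1*6 = 3 - 6 = -3)
B(O, r) = 3*r**2 + 6*O (B(O, r) = 3*(2*O + r*r) = 3*(2*O + r**2) = 3*(r**2 + 2*O) = 3*r**2 + 6*O)
(64 + (B(7, 5) + 9)/(18 + (4*0)*(-1)))*l(-10, -10) + 65 = (64 + ((3*5**2 + 6*7) + 9)/(18 + (4*0)*(-1)))*(-3) + 65 = (64 + ((3*25 + 42) + 9)/(18 + 0*(-1)))*(-3) + 65 = (64 + ((75 + 42) + 9)/(18 + 0))*(-3) + 65 = (64 + (117 + 9)/18)*(-3) + 65 = (64 + 126*(1/18))*(-3) + 65 = (64 + 7)*(-3) + 65 = 71*(-3) + 65 = -213 + 65 = -148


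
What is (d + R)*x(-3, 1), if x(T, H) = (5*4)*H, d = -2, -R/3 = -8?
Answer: 440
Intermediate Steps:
R = 24 (R = -3*(-8) = 24)
x(T, H) = 20*H
(d + R)*x(-3, 1) = (-2 + 24)*(20*1) = 22*20 = 440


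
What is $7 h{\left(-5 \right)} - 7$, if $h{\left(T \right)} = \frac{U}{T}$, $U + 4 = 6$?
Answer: $- \frac{49}{5} \approx -9.8$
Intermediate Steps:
$U = 2$ ($U = -4 + 6 = 2$)
$h{\left(T \right)} = \frac{2}{T}$
$7 h{\left(-5 \right)} - 7 = 7 \frac{2}{-5} - 7 = 7 \cdot 2 \left(- \frac{1}{5}\right) - 7 = 7 \left(- \frac{2}{5}\right) - 7 = - \frac{14}{5} - 7 = - \frac{49}{5}$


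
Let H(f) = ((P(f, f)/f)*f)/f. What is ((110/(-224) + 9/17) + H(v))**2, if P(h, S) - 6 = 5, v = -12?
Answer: 25170289/32626944 ≈ 0.77146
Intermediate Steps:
P(h, S) = 11 (P(h, S) = 6 + 5 = 11)
H(f) = 11/f (H(f) = ((11/f)*f)/f = 11/f)
((110/(-224) + 9/17) + H(v))**2 = ((110/(-224) + 9/17) + 11/(-12))**2 = ((110*(-1/224) + 9*(1/17)) + 11*(-1/12))**2 = ((-55/112 + 9/17) - 11/12)**2 = (73/1904 - 11/12)**2 = (-5017/5712)**2 = 25170289/32626944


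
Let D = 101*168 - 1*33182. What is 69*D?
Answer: -1118766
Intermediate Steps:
D = -16214 (D = 16968 - 33182 = -16214)
69*D = 69*(-16214) = -1118766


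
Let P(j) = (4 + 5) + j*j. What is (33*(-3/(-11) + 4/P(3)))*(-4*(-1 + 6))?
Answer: -980/3 ≈ -326.67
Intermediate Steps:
P(j) = 9 + j**2
(33*(-3/(-11) + 4/P(3)))*(-4*(-1 + 6)) = (33*(-3/(-11) + 4/(9 + 3**2)))*(-4*(-1 + 6)) = (33*(-3*(-1/11) + 4/(9 + 9)))*(-4*5) = (33*(3/11 + 4/18))*(-20) = (33*(3/11 + 4*(1/18)))*(-20) = (33*(3/11 + 2/9))*(-20) = (33*(49/99))*(-20) = (49/3)*(-20) = -980/3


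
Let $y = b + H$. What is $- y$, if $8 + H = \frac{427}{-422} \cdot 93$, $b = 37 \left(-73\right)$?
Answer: $\frac{1182909}{422} \approx 2803.1$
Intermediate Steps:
$b = -2701$
$H = - \frac{43087}{422}$ ($H = -8 + \frac{427}{-422} \cdot 93 = -8 + 427 \left(- \frac{1}{422}\right) 93 = -8 - \frac{39711}{422} = - \frac{43087}{422} \approx -102.1$)
$y = - \frac{1182909}{422}$ ($y = -2701 - \frac{43087}{422} = - \frac{1182909}{422} \approx -2803.1$)
$- y = \left(-1\right) \left(- \frac{1182909}{422}\right) = \frac{1182909}{422}$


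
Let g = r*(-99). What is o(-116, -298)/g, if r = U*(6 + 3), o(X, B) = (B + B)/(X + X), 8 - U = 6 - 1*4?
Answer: -149/310068 ≈ -0.00048054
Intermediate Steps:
U = 6 (U = 8 - (6 - 1*4) = 8 - (6 - 4) = 8 - 1*2 = 8 - 2 = 6)
o(X, B) = B/X (o(X, B) = (2*B)/((2*X)) = (2*B)*(1/(2*X)) = B/X)
r = 54 (r = 6*(6 + 3) = 6*9 = 54)
g = -5346 (g = 54*(-99) = -5346)
o(-116, -298)/g = -298/(-116)/(-5346) = -298*(-1/116)*(-1/5346) = (149/58)*(-1/5346) = -149/310068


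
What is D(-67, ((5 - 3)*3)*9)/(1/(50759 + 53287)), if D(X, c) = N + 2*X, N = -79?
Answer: -22161798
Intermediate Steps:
D(X, c) = -79 + 2*X
D(-67, ((5 - 3)*3)*9)/(1/(50759 + 53287)) = (-79 + 2*(-67))/(1/(50759 + 53287)) = (-79 - 134)/(1/104046) = -213/1/104046 = -213*104046 = -22161798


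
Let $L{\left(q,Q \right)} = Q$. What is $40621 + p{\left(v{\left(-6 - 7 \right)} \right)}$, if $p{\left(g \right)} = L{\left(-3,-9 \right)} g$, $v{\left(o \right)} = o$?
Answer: $40738$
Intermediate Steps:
$p{\left(g \right)} = - 9 g$
$40621 + p{\left(v{\left(-6 - 7 \right)} \right)} = 40621 - 9 \left(-6 - 7\right) = 40621 - -117 = 40621 + 117 = 40738$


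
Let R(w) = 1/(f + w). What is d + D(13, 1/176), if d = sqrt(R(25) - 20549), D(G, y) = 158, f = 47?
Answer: 158 + I*sqrt(2959054)/12 ≈ 158.0 + 143.35*I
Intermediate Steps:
R(w) = 1/(47 + w)
d = I*sqrt(2959054)/12 (d = sqrt(1/(47 + 25) - 20549) = sqrt(1/72 - 20549) = sqrt(-1479527/72) = I*sqrt(2959054)/12 ≈ 143.35*I)
d + D(13, 1/176) = I*sqrt(2959054)/12 + 158 = 158 + I*sqrt(2959054)/12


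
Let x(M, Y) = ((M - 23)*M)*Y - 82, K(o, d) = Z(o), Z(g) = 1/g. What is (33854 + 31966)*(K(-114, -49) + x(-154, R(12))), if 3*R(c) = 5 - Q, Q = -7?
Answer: 136250680030/19 ≈ 7.1711e+9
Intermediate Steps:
K(o, d) = 1/o
R(c) = 4 (R(c) = (5 - 1*(-7))/3 = (5 + 7)/3 = (⅓)*12 = 4)
x(M, Y) = -82 + M*Y*(-23 + M) (x(M, Y) = ((-23 + M)*M)*Y - 82 = (M*(-23 + M))*Y - 82 = M*Y*(-23 + M) - 82 = -82 + M*Y*(-23 + M))
(33854 + 31966)*(K(-114, -49) + x(-154, R(12))) = (33854 + 31966)*(1/(-114) + (-82 + 4*(-154)² - 23*(-154)*4)) = 65820*(-1/114 + (-82 + 4*23716 + 14168)) = 65820*(-1/114 + (-82 + 94864 + 14168)) = 65820*(-1/114 + 108950) = 65820*(12420299/114) = 136250680030/19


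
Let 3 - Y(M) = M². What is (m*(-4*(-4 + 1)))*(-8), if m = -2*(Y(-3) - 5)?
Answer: -2112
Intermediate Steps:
Y(M) = 3 - M²
m = 22 (m = -2*((3 - 1*(-3)²) - 5) = -2*((3 - 1*9) - 5) = -2*((3 - 9) - 5) = -2*(-6 - 5) = -2*(-11) = 22)
(m*(-4*(-4 + 1)))*(-8) = (22*(-4*(-4 + 1)))*(-8) = (22*(-4*(-3)))*(-8) = (22*12)*(-8) = 264*(-8) = -2112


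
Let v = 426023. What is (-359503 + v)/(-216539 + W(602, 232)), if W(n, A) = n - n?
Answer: -66520/216539 ≈ -0.30720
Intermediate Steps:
W(n, A) = 0
(-359503 + v)/(-216539 + W(602, 232)) = (-359503 + 426023)/(-216539 + 0) = 66520/(-216539) = 66520*(-1/216539) = -66520/216539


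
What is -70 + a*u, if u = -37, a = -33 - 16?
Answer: 1743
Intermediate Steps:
a = -49
-70 + a*u = -70 - 49*(-37) = -70 + 1813 = 1743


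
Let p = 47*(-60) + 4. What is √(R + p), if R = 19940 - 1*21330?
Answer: I*√4206 ≈ 64.854*I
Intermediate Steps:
p = -2816 (p = -2820 + 4 = -2816)
R = -1390 (R = 19940 - 21330 = -1390)
√(R + p) = √(-1390 - 2816) = √(-4206) = I*√4206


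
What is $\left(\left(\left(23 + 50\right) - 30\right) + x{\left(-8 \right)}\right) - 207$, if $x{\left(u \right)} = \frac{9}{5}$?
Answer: $- \frac{811}{5} \approx -162.2$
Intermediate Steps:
$x{\left(u \right)} = \frac{9}{5}$ ($x{\left(u \right)} = 9 \cdot \frac{1}{5} = \frac{9}{5}$)
$\left(\left(\left(23 + 50\right) - 30\right) + x{\left(-8 \right)}\right) - 207 = \left(\left(\left(23 + 50\right) - 30\right) + \frac{9}{5}\right) - 207 = \left(\left(73 - 30\right) + \frac{9}{5}\right) - 207 = \left(43 + \frac{9}{5}\right) - 207 = \frac{224}{5} - 207 = - \frac{811}{5}$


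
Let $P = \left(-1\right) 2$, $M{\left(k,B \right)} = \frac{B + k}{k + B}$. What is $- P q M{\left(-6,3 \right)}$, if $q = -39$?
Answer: $-78$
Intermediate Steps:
$M{\left(k,B \right)} = 1$ ($M{\left(k,B \right)} = \frac{B + k}{B + k} = 1$)
$P = -2$
$- P q M{\left(-6,3 \right)} = - \left(-2\right) \left(-39\right) 1 = - 78 \cdot 1 = \left(-1\right) 78 = -78$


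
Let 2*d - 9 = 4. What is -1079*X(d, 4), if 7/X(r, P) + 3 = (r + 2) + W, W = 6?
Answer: -15106/23 ≈ -656.78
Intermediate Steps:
d = 13/2 (d = 9/2 + (½)*4 = 9/2 + 2 = 13/2 ≈ 6.5000)
X(r, P) = 7/(5 + r) (X(r, P) = 7/(-3 + ((r + 2) + 6)) = 7/(-3 + ((2 + r) + 6)) = 7/(-3 + (8 + r)) = 7/(5 + r))
-1079*X(d, 4) = -7553/(5 + 13/2) = -7553/23/2 = -7553*2/23 = -1079*14/23 = -15106/23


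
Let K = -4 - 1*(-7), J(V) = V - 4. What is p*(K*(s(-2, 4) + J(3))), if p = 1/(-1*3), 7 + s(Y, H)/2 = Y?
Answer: 19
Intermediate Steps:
J(V) = -4 + V
s(Y, H) = -14 + 2*Y
K = 3 (K = -4 + 7 = 3)
p = -⅓ (p = 1/(-3) = -⅓ ≈ -0.33333)
p*(K*(s(-2, 4) + J(3))) = -((-14 + 2*(-2)) + (-4 + 3)) = -((-14 - 4) - 1) = -(-18 - 1) = -(-19) = -⅓*(-57) = 19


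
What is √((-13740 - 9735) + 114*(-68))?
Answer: I*√31227 ≈ 176.71*I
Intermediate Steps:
√((-13740 - 9735) + 114*(-68)) = √(-23475 - 7752) = √(-31227) = I*√31227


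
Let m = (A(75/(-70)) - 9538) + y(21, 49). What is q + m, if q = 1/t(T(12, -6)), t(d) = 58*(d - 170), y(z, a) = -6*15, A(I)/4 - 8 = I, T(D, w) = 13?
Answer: -611941419/63742 ≈ -9600.3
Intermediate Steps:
A(I) = 32 + 4*I
y(z, a) = -90
t(d) = -9860 + 58*d (t(d) = 58*(-170 + d) = -9860 + 58*d)
q = -1/9106 (q = 1/(-9860 + 58*13) = 1/(-9860 + 754) = 1/(-9106) = -1/9106 ≈ -0.00010982)
m = -67202/7 (m = ((32 + 4*(75/(-70))) - 9538) - 90 = ((32 + 4*(75*(-1/70))) - 9538) - 90 = ((32 + 4*(-15/14)) - 9538) - 90 = ((32 - 30/7) - 9538) - 90 = (194/7 - 9538) - 90 = -66572/7 - 90 = -67202/7 ≈ -9600.3)
q + m = -1/9106 - 67202/7 = -611941419/63742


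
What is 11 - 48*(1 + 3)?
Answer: -181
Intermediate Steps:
11 - 48*(1 + 3) = 11 - 48*4 = 11 - 12*16 = 11 - 192 = -181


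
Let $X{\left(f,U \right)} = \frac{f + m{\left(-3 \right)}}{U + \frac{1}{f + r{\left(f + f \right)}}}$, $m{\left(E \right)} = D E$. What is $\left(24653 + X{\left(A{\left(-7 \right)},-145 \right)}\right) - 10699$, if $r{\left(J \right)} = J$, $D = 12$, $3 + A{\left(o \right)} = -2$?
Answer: $\frac{30364519}{2176} \approx 13954.0$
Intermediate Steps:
$A{\left(o \right)} = -5$ ($A{\left(o \right)} = -3 - 2 = -5$)
$m{\left(E \right)} = 12 E$
$X{\left(f,U \right)} = \frac{-36 + f}{U + \frac{1}{3 f}}$ ($X{\left(f,U \right)} = \frac{f + 12 \left(-3\right)}{U + \frac{1}{f + \left(f + f\right)}} = \frac{f - 36}{U + \frac{1}{f + 2 f}} = \frac{-36 + f}{U + \frac{1}{3 f}}$)
$\left(24653 + X{\left(A{\left(-7 \right)},-145 \right)}\right) - 10699 = \left(24653 + 3 \left(-5\right) \frac{1}{1 + 3 \left(-145\right) \left(-5\right)} \left(-36 - 5\right)\right) - 10699 = \left(24653 + 3 \left(-5\right) \frac{1}{1 + 2175} \left(-41\right)\right) - 10699 = \left(24653 + 3 \left(-5\right) \frac{1}{2176} \left(-41\right)\right) - 10699 = \left(24653 + \frac{615}{2176}\right) - 10699 = \frac{53645543}{2176} - 10699 = \frac{30364519}{2176}$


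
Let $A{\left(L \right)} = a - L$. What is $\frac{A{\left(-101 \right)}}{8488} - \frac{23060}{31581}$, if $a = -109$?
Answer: $- \frac{24498241}{33507441} \approx -0.73113$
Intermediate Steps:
$A{\left(L \right)} = -109 - L$
$\frac{A{\left(-101 \right)}}{8488} - \frac{23060}{31581} = \frac{-109 - -101}{8488} - \frac{23060}{31581} = \left(-109 + 101\right) \frac{1}{8488} - \frac{23060}{31581} = \left(-8\right) \frac{1}{8488} - \frac{23060}{31581} = - \frac{1}{1061} - \frac{23060}{31581} = - \frac{24498241}{33507441}$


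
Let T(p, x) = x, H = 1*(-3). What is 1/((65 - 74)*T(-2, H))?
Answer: 1/27 ≈ 0.037037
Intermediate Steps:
H = -3
1/((65 - 74)*T(-2, H)) = 1/((65 - 74)*(-3)) = 1/(-9*(-3)) = 1/27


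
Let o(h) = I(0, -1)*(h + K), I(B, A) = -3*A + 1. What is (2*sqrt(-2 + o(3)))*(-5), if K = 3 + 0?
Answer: -10*sqrt(22) ≈ -46.904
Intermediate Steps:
I(B, A) = 1 - 3*A
K = 3
o(h) = 12 + 4*h (o(h) = (1 - 3*(-1))*(h + 3) = (1 + 3)*(3 + h) = 4*(3 + h) = 12 + 4*h)
(2*sqrt(-2 + o(3)))*(-5) = (2*sqrt(-2 + (12 + 4*3)))*(-5) = (2*sqrt(-2 + (12 + 12)))*(-5) = (2*sqrt(-2 + 24))*(-5) = (2*sqrt(22))*(-5) = -10*sqrt(22)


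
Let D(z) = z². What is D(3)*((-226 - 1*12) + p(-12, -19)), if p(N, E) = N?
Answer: -2250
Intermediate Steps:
D(3)*((-226 - 1*12) + p(-12, -19)) = 3²*((-226 - 1*12) - 12) = 9*((-226 - 12) - 12) = 9*(-238 - 12) = 9*(-250) = -2250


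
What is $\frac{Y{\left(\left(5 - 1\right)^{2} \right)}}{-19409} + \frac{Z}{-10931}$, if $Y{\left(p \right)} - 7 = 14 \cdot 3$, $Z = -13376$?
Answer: $\frac{259079165}{212159779} \approx 1.2212$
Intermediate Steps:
$Y{\left(p \right)} = 49$ ($Y{\left(p \right)} = 7 + 14 \cdot 3 = 7 + 42 = 49$)
$\frac{Y{\left(\left(5 - 1\right)^{2} \right)}}{-19409} + \frac{Z}{-10931} = \frac{49}{-19409} - \frac{13376}{-10931} = 49 \left(- \frac{1}{19409}\right) - - \frac{13376}{10931} = - \frac{49}{19409} + \frac{13376}{10931} = \frac{259079165}{212159779}$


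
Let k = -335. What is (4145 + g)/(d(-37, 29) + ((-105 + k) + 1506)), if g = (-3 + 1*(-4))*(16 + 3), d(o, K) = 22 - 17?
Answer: 236/63 ≈ 3.7460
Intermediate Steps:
d(o, K) = 5
g = -133 (g = (-3 - 4)*19 = -7*19 = -133)
(4145 + g)/(d(-37, 29) + ((-105 + k) + 1506)) = (4145 - 133)/(5 + ((-105 - 335) + 1506)) = 4012/(5 + (-440 + 1506)) = 4012/(5 + 1066) = 4012/1071 = 4012*(1/1071) = 236/63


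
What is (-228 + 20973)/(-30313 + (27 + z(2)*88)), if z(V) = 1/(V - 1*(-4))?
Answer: -62235/90814 ≈ -0.68530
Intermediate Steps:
z(V) = 1/(4 + V) (z(V) = 1/(V + 4) = 1/(4 + V))
(-228 + 20973)/(-30313 + (27 + z(2)*88)) = (-228 + 20973)/(-30313 + (27 + 88/(4 + 2))) = 20745/(-30313 + (27 + 88/6)) = 20745/(-30313 + (27 + (⅙)*88)) = 20745/(-30313 + (27 + 44/3)) = 20745/(-30313 + 125/3) = 20745/(-90814/3) = 20745*(-3/90814) = -62235/90814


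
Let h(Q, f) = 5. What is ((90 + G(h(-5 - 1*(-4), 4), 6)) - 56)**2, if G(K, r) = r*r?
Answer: 4900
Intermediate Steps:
G(K, r) = r**2
((90 + G(h(-5 - 1*(-4), 4), 6)) - 56)**2 = ((90 + 6**2) - 56)**2 = ((90 + 36) - 56)**2 = (126 - 56)**2 = 70**2 = 4900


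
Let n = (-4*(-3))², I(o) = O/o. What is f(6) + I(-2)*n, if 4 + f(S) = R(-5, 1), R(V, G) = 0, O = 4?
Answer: -292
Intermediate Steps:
f(S) = -4 (f(S) = -4 + 0 = -4)
I(o) = 4/o
n = 144 (n = 12² = 144)
f(6) + I(-2)*n = -4 + (4/(-2))*144 = -4 + (4*(-½))*144 = -4 - 2*144 = -4 - 288 = -292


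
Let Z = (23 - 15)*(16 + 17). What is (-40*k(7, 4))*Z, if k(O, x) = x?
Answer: -42240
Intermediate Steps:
Z = 264 (Z = 8*33 = 264)
(-40*k(7, 4))*Z = -40*4*264 = -160*264 = -42240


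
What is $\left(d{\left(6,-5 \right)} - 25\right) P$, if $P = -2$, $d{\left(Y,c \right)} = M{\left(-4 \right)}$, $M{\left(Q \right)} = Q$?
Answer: $58$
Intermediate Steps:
$d{\left(Y,c \right)} = -4$
$\left(d{\left(6,-5 \right)} - 25\right) P = \left(-4 - 25\right) \left(-2\right) = \left(-29\right) \left(-2\right) = 58$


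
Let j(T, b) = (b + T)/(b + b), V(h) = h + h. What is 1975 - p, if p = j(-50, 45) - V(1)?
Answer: 35587/18 ≈ 1977.1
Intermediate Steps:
V(h) = 2*h
j(T, b) = (T + b)/(2*b) (j(T, b) = (T + b)/((2*b)) = (T + b)*(1/(2*b)) = (T + b)/(2*b))
p = -37/18 (p = (½)*(-50 + 45)/45 - 2 = (½)*(1/45)*(-5) - 1*2 = -1/18 - 2 = -37/18 ≈ -2.0556)
1975 - p = 1975 - 1*(-37/18) = 1975 + 37/18 = 35587/18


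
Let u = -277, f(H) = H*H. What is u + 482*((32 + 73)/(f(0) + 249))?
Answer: -6121/83 ≈ -73.747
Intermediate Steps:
f(H) = H**2
u + 482*((32 + 73)/(f(0) + 249)) = -277 + 482*((32 + 73)/(0**2 + 249)) = -277 + 482*(105/(0 + 249)) = -277 + 482*(105/249) = -277 + 482*(105*(1/249)) = -277 + 482*(35/83) = -277 + 16870/83 = -6121/83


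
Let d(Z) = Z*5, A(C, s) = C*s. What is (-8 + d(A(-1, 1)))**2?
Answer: 169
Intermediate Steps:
d(Z) = 5*Z
(-8 + d(A(-1, 1)))**2 = (-8 + 5*(-1*1))**2 = (-8 + 5*(-1))**2 = (-8 - 5)**2 = (-13)**2 = 169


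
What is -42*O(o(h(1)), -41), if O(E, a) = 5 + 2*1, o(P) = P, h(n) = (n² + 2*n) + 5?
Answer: -294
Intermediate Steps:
h(n) = 5 + n² + 2*n
O(E, a) = 7 (O(E, a) = 5 + 2 = 7)
-42*O(o(h(1)), -41) = -42*7 = -294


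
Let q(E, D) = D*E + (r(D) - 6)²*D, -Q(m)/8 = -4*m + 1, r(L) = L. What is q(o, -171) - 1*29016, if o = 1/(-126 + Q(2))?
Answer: -377039079/70 ≈ -5.3863e+6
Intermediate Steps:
Q(m) = -8 + 32*m (Q(m) = -8*(-4*m + 1) = -8*(1 - 4*m) = -8 + 32*m)
o = -1/70 (o = 1/(-126 + (-8 + 32*2)) = 1/(-126 + (-8 + 64)) = 1/(-126 + 56) = 1/(-70) = -1/70 ≈ -0.014286)
q(E, D) = D*E + D*(-6 + D)² (q(E, D) = D*E + (D - 6)²*D = D*E + (-6 + D)²*D = D*E + D*(-6 + D)²)
q(o, -171) - 1*29016 = -171*(-1/70 + (-6 - 171)²) - 1*29016 = -171*(-1/70 + (-177)²) - 29016 = -171*(-1/70 + 31329) - 29016 = -171*2193029/70 - 29016 = -375007959/70 - 29016 = -377039079/70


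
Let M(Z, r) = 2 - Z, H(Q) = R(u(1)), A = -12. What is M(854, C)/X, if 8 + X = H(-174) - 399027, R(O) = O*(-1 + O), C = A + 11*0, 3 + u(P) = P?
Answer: 852/399029 ≈ 0.0021352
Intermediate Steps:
u(P) = -3 + P
C = -12 (C = -12 + 11*0 = -12 + 0 = -12)
H(Q) = 6 (H(Q) = (-3 + 1)*(-1 + (-3 + 1)) = -2*(-1 - 2) = -2*(-3) = 6)
X = -399029 (X = -8 + (6 - 399027) = -8 - 399021 = -399029)
M(854, C)/X = (2 - 1*854)/(-399029) = (2 - 854)*(-1/399029) = -852*(-1/399029) = 852/399029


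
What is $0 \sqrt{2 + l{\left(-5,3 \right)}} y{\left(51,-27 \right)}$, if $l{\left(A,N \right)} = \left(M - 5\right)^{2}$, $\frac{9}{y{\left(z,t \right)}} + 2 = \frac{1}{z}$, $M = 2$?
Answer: $0$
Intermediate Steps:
$y{\left(z,t \right)} = \frac{9}{-2 + \frac{1}{z}}$
$l{\left(A,N \right)} = 9$ ($l{\left(A,N \right)} = \left(2 - 5\right)^{2} = \left(-3\right)^{2} = 9$)
$0 \sqrt{2 + l{\left(-5,3 \right)}} y{\left(51,-27 \right)} = 0 \sqrt{2 + 9} \left(\left(-9\right) 51 \frac{1}{-1 + 2 \cdot 51}\right) = 0 \sqrt{11} \left(\left(-9\right) 51 \frac{1}{-1 + 102}\right) = 0 \left(\left(-9\right) 51 \cdot \frac{1}{101}\right) = 0 \left(- \frac{459}{101}\right) = 0$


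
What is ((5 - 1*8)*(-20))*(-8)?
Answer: -480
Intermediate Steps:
((5 - 1*8)*(-20))*(-8) = ((5 - 8)*(-20))*(-8) = -3*(-20)*(-8) = 60*(-8) = -480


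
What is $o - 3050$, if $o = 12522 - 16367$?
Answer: $-6895$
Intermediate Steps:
$o = -3845$
$o - 3050 = -3845 - 3050 = -6895$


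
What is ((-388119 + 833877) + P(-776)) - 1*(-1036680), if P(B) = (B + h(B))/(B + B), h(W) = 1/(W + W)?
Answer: 3570755544705/2408704 ≈ 1.4824e+6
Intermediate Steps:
h(W) = 1/(2*W)
P(B) = (B + 1/(2*B))/(2*B) (P(B) = (B + 1/(2*B))/(B + B) = (B + 1/(2*B))/((2*B)) = (B + 1/(2*B))*(1/(2*B)) = (B + 1/(2*B))/(2*B))
((-388119 + 833877) + P(-776)) - 1*(-1036680) = ((-388119 + 833877) + (½ + (¼)/(-776)²)) - 1*(-1036680) = (445758 + (½ + (¼)*(1/602176))) + 1036680 = (445758 + (½ + 1/2408704)) + 1036680 = (445758 + 1204353/2408704) + 1036680 = 1073700281985/2408704 + 1036680 = 3570755544705/2408704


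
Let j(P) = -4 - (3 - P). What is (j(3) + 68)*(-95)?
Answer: -6080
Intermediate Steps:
j(P) = -7 + P (j(P) = -4 + (-3 + P) = -7 + P)
(j(3) + 68)*(-95) = ((-7 + 3) + 68)*(-95) = (-4 + 68)*(-95) = 64*(-95) = -6080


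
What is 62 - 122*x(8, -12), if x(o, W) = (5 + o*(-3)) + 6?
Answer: 1648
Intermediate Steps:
x(o, W) = 11 - 3*o (x(o, W) = (5 - 3*o) + 6 = 11 - 3*o)
62 - 122*x(8, -12) = 62 - 122*(11 - 3*8) = 62 - 122*(11 - 24) = 62 - 122*(-13) = 62 + 1586 = 1648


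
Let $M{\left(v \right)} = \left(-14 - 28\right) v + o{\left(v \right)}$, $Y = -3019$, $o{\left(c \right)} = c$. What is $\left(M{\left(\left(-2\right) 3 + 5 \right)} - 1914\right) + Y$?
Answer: $-4892$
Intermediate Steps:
$M{\left(v \right)} = - 41 v$ ($M{\left(v \right)} = \left(-14 - 28\right) v + v = - 42 v + v = - 41 v$)
$\left(M{\left(\left(-2\right) 3 + 5 \right)} - 1914\right) + Y = \left(- 41 \left(\left(-2\right) 3 + 5\right) - 1914\right) - 3019 = \left(- 41 \left(-6 + 5\right) - 1914\right) - 3019 = \left(\left(-41\right) \left(-1\right) - 1914\right) - 3019 = \left(41 - 1914\right) - 3019 = -1873 - 3019 = -4892$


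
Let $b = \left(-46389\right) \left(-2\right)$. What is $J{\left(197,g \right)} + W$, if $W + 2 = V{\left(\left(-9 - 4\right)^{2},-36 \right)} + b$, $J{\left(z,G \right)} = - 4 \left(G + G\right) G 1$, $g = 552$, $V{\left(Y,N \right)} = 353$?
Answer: $-2344503$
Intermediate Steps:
$b = 92778$
$J{\left(z,G \right)} = - 8 G^{2}$ ($J{\left(z,G \right)} = - 4 \cdot 2 G G 1 = - 8 G G 1 = - 8 G^{2} \cdot 1 = - 8 G^{2}$)
$W = 93129$ ($W = -2 + \left(353 + 92778\right) = -2 + 93131 = 93129$)
$J{\left(197,g \right)} + W = - 8 \cdot 552^{2} + 93129 = \left(-8\right) 304704 + 93129 = -2437632 + 93129 = -2344503$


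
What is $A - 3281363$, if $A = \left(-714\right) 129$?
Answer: $-3373469$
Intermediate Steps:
$A = -92106$
$A - 3281363 = -92106 - 3281363 = -3373469$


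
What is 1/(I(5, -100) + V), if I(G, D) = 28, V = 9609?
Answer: 1/9637 ≈ 0.00010377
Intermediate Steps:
1/(I(5, -100) + V) = 1/(28 + 9609) = 1/9637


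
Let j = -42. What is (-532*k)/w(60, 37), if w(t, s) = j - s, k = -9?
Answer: -4788/79 ≈ -60.608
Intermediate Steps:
w(t, s) = -42 - s
(-532*k)/w(60, 37) = (-532*(-9))/(-42 - 1*37) = 4788/(-42 - 37) = 4788/(-79) = 4788*(-1/79) = -4788/79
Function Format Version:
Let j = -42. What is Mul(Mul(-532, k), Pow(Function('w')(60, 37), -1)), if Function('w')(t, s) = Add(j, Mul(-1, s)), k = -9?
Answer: Rational(-4788, 79) ≈ -60.608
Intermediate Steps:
Function('w')(t, s) = Add(-42, Mul(-1, s))
Mul(Mul(-532, k), Pow(Function('w')(60, 37), -1)) = Mul(Mul(-532, -9), Pow(Add(-42, Mul(-1, 37)), -1)) = Mul(4788, Pow(Add(-42, -37), -1)) = Mul(4788, Pow(-79, -1)) = Mul(4788, Rational(-1, 79)) = Rational(-4788, 79)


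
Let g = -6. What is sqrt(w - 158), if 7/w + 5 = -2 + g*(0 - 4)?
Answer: I*sqrt(45543)/17 ≈ 12.553*I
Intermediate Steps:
w = 7/17 (w = 7/(-5 + (-2 - 6*(0 - 4))) = 7/(-5 + (-2 - 6*(-4))) = 7/(-5 + (-2 + 24)) = 7/(-5 + 22) = 7/17 ≈ 0.41176)
sqrt(w - 158) = sqrt(7/17 - 158) = sqrt(-2679/17) = I*sqrt(45543)/17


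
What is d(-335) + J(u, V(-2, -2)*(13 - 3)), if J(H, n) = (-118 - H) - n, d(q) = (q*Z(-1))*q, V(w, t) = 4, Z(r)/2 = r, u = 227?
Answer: -224835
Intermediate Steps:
Z(r) = 2*r
d(q) = -2*q² (d(q) = (q*(2*(-1)))*q = (q*(-2))*q = (-2*q)*q = -2*q²)
J(H, n) = -118 - H - n
d(-335) + J(u, V(-2, -2)*(13 - 3)) = -2*(-335)² + (-118 - 1*227 - 4*(13 - 3)) = -2*112225 + (-118 - 227 - 4*10) = -224450 + (-118 - 227 - 1*40) = -224450 + (-118 - 227 - 40) = -224450 - 385 = -224835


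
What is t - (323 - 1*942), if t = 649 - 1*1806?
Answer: -538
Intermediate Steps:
t = -1157 (t = 649 - 1806 = -1157)
t - (323 - 1*942) = -1157 - (323 - 1*942) = -1157 - (323 - 942) = -1157 - 1*(-619) = -1157 + 619 = -538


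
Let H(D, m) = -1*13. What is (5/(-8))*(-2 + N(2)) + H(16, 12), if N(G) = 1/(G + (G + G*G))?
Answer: -757/64 ≈ -11.828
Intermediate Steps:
N(G) = 1/(G**2 + 2*G) (N(G) = 1/(G + (G + G**2)) = 1/(G**2 + 2*G))
H(D, m) = -13
(5/(-8))*(-2 + N(2)) + H(16, 12) = (5/(-8))*(-2 + 1/(2*(2 + 2))) - 13 = (5*(-1/8))*(-2 + (1/2)/4) - 13 = -5*(-2 + (1/2)*(1/4))/8 - 13 = -5*(-2 + 1/8)/8 - 13 = -5/8*(-15/8) - 13 = 75/64 - 13 = -757/64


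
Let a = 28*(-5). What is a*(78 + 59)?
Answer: -19180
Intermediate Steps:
a = -140
a*(78 + 59) = -140*(78 + 59) = -140*137 = -19180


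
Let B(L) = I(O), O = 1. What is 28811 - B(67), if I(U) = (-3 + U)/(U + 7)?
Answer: 115245/4 ≈ 28811.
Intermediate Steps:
I(U) = (-3 + U)/(7 + U)
B(L) = -¼ (B(L) = (-3 + 1)/(7 + 1) = -2/8 = (⅛)*(-2) = -¼)
28811 - B(67) = 28811 - 1*(-¼) = 28811 + ¼ = 115245/4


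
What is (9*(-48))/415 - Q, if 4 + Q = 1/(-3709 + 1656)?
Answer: 2521499/851995 ≈ 2.9595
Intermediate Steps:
Q = -8213/2053 (Q = -4 + 1/(-3709 + 1656) = -4 + 1/(-2053) = -4 - 1/2053 = -8213/2053 ≈ -4.0005)
(9*(-48))/415 - Q = (9*(-48))/415 - 1*(-8213/2053) = -432*1/415 + 8213/2053 = -432/415 + 8213/2053 = 2521499/851995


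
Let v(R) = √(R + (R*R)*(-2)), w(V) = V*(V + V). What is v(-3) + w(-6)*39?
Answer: 2808 + I*√21 ≈ 2808.0 + 4.5826*I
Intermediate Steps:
w(V) = 2*V² (w(V) = V*(2*V) = 2*V²)
v(R) = √(R - 2*R²) (v(R) = √(R + R²*(-2)) = √(R - 2*R²))
v(-3) + w(-6)*39 = √(-3*(1 - 2*(-3))) + (2*(-6)²)*39 = √(-3*(1 + 6)) + (2*36)*39 = √(-3*7) + 72*39 = √(-21) + 2808 = I*√21 + 2808 = 2808 + I*√21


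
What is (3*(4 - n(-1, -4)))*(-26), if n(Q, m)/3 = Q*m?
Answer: 624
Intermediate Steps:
n(Q, m) = 3*Q*m (n(Q, m) = 3*(Q*m) = 3*Q*m)
(3*(4 - n(-1, -4)))*(-26) = (3*(4 - 3*(-1)*(-4)))*(-26) = (3*(4 - 1*12))*(-26) = (3*(4 - 12))*(-26) = (3*(-8))*(-26) = -24*(-26) = 624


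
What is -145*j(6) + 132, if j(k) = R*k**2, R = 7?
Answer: -36408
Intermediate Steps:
j(k) = 7*k**2
-145*j(6) + 132 = -1015*6**2 + 132 = -1015*36 + 132 = -145*252 + 132 = -36540 + 132 = -36408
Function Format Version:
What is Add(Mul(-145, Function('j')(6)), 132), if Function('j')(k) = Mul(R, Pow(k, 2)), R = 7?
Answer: -36408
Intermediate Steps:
Function('j')(k) = Mul(7, Pow(k, 2))
Add(Mul(-145, Function('j')(6)), 132) = Add(Mul(-145, Mul(7, Pow(6, 2))), 132) = Add(Mul(-145, Mul(7, 36)), 132) = Add(Mul(-145, 252), 132) = Add(-36540, 132) = -36408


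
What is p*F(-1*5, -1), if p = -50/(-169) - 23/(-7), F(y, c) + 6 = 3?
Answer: -12711/1183 ≈ -10.745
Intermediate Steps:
F(y, c) = -3 (F(y, c) = -6 + 3 = -3)
p = 4237/1183 (p = -50*(-1/169) - 23*(-⅐) = 50/169 + 23/7 = 4237/1183 ≈ 3.5816)
p*F(-1*5, -1) = (4237/1183)*(-3) = -12711/1183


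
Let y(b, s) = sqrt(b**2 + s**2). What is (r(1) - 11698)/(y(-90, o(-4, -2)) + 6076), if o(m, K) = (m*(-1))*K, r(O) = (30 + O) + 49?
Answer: -17647742/9227403 + 5809*sqrt(2041)/9227403 ≈ -1.8841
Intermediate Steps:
r(O) = 79 + O
o(m, K) = -K*m (o(m, K) = (-m)*K = -K*m)
(r(1) - 11698)/(y(-90, o(-4, -2)) + 6076) = ((79 + 1) - 11698)/(sqrt((-90)**2 + (-1*(-2)*(-4))**2) + 6076) = (80 - 11698)/(sqrt(8100 + (-8)**2) + 6076) = -11618/(sqrt(8100 + 64) + 6076) = -11618/(sqrt(8164) + 6076) = -11618/(2*sqrt(2041) + 6076) = -11618/(6076 + 2*sqrt(2041))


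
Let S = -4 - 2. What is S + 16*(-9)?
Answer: -150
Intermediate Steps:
S = -6
S + 16*(-9) = -6 + 16*(-9) = -6 - 144 = -150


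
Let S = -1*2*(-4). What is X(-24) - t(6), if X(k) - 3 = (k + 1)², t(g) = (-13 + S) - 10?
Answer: 547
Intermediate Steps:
S = 8 (S = -2*(-4) = 8)
t(g) = -15 (t(g) = (-13 + 8) - 10 = -5 - 10 = -15)
X(k) = 3 + (1 + k)² (X(k) = 3 + (k + 1)² = 3 + (1 + k)²)
X(-24) - t(6) = (3 + (1 - 24)²) - 1*(-15) = (3 + (-23)²) + 15 = (3 + 529) + 15 = 532 + 15 = 547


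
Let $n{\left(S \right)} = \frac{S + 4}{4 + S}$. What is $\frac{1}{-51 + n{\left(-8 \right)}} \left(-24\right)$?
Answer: $\frac{12}{25} \approx 0.48$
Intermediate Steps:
$n{\left(S \right)} = 1$ ($n{\left(S \right)} = \frac{4 + S}{4 + S} = 1$)
$\frac{1}{-51 + n{\left(-8 \right)}} \left(-24\right) = \frac{1}{-51 + 1} \left(-24\right) = \frac{1}{-50} \left(-24\right) = \left(- \frac{1}{50}\right) \left(-24\right) = \frac{12}{25}$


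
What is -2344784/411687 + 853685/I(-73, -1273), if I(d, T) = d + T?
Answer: -354607095859/554130702 ≈ -639.93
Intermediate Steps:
I(d, T) = T + d
-2344784/411687 + 853685/I(-73, -1273) = -2344784/411687 + 853685/(-1273 - 73) = -2344784*1/411687 + 853685/(-1346) = -2344784/411687 + 853685*(-1/1346) = -2344784/411687 - 853685/1346 = -354607095859/554130702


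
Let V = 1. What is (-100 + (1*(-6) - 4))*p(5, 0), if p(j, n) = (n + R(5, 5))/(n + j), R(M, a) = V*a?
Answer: -110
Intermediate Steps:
R(M, a) = a (R(M, a) = 1*a = a)
p(j, n) = (5 + n)/(j + n) (p(j, n) = (n + 5)/(n + j) = (5 + n)/(j + n))
(-100 + (1*(-6) - 4))*p(5, 0) = (-100 + (1*(-6) - 4))*((5 + 0)/(5 + 0)) = (-100 + (-6 - 4))*(5/5) = (-100 - 10)*((⅕)*5) = -110*1 = -110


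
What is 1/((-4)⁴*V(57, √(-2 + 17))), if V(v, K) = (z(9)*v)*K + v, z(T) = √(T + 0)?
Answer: -1/1955328 + √15/651776 ≈ 5.4308e-6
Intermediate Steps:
z(T) = √T
V(v, K) = v + 3*K*v (V(v, K) = (√9*v)*K + v = (3*v)*K + v = 3*K*v + v = v + 3*K*v)
1/((-4)⁴*V(57, √(-2 + 17))) = 1/((-4)⁴*(57*(1 + 3*√(-2 + 17)))) = 1/(256*(57*(1 + 3*√15))) = 1/(256*(57 + 171*√15)) = 1/(14592 + 43776*√15)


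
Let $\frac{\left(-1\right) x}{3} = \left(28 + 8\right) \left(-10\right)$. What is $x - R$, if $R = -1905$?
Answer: $2985$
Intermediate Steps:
$x = 1080$ ($x = - 3 \left(28 + 8\right) \left(-10\right) = - 3 \cdot 36 \left(-10\right) = \left(-3\right) \left(-360\right) = 1080$)
$x - R = 1080 - -1905 = 1080 + 1905 = 2985$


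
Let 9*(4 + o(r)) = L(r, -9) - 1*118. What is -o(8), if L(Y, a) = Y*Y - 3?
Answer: 31/3 ≈ 10.333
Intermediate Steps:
L(Y, a) = -3 + Y**2 (L(Y, a) = Y**2 - 3 = -3 + Y**2)
o(r) = -157/9 + r**2/9 (o(r) = -4 + ((-3 + r**2) - 1*118)/9 = -4 + ((-3 + r**2) - 118)/9 = -4 + (-121 + r**2)/9 = -4 + (-121/9 + r**2/9) = -157/9 + r**2/9)
-o(8) = -(-157/9 + (1/9)*8**2) = -(-157/9 + (1/9)*64) = -(-157/9 + 64/9) = -1*(-31/3) = 31/3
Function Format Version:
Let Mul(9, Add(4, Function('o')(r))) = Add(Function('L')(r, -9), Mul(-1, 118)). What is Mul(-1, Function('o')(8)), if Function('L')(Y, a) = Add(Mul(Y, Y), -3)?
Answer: Rational(31, 3) ≈ 10.333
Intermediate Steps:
Function('L')(Y, a) = Add(-3, Pow(Y, 2)) (Function('L')(Y, a) = Add(Pow(Y, 2), -3) = Add(-3, Pow(Y, 2)))
Function('o')(r) = Add(Rational(-157, 9), Mul(Rational(1, 9), Pow(r, 2))) (Function('o')(r) = Add(-4, Mul(Rational(1, 9), Add(Add(-3, Pow(r, 2)), Mul(-1, 118)))) = Add(-4, Mul(Rational(1, 9), Add(Add(-3, Pow(r, 2)), -118))) = Add(-4, Mul(Rational(1, 9), Add(-121, Pow(r, 2)))) = Add(-4, Add(Rational(-121, 9), Mul(Rational(1, 9), Pow(r, 2)))) = Add(Rational(-157, 9), Mul(Rational(1, 9), Pow(r, 2))))
Mul(-1, Function('o')(8)) = Mul(-1, Add(Rational(-157, 9), Mul(Rational(1, 9), Pow(8, 2)))) = Mul(-1, Add(Rational(-157, 9), Mul(Rational(1, 9), 64))) = Mul(-1, Add(Rational(-157, 9), Rational(64, 9))) = Mul(-1, Rational(-31, 3)) = Rational(31, 3)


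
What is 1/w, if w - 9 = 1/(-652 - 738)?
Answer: 1390/12509 ≈ 0.11112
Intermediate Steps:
w = 12509/1390 (w = 9 + 1/(-652 - 738) = 9 + 1/(-1390) = 9 - 1/1390 = 12509/1390 ≈ 8.9993)
1/w = 1/(12509/1390) = 1390/12509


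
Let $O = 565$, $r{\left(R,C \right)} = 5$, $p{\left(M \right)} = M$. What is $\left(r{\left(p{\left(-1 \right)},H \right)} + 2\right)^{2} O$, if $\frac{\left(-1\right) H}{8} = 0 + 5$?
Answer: $27685$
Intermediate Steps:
$H = -40$ ($H = - 8 \left(0 + 5\right) = \left(-8\right) 5 = -40$)
$\left(r{\left(p{\left(-1 \right)},H \right)} + 2\right)^{2} O = \left(5 + 2\right)^{2} \cdot 565 = 7^{2} \cdot 565 = 49 \cdot 565 = 27685$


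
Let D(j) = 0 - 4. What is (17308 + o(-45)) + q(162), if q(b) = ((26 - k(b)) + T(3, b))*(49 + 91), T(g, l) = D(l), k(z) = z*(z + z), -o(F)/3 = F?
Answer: -7327797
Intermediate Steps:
o(F) = -3*F
k(z) = 2*z**2 (k(z) = z*(2*z) = 2*z**2)
D(j) = -4
T(g, l) = -4
q(b) = 3080 - 280*b**2 (q(b) = ((26 - 2*b**2) - 4)*(49 + 91) = ((26 - 2*b**2) - 4)*140 = (22 - 2*b**2)*140 = 3080 - 280*b**2)
(17308 + o(-45)) + q(162) = (17308 - 3*(-45)) + (3080 - 280*162**2) = (17308 + 135) + (3080 - 280*26244) = 17443 + (3080 - 7348320) = 17443 - 7345240 = -7327797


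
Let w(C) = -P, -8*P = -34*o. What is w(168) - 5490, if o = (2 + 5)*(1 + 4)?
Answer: -22555/4 ≈ -5638.8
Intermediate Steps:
o = 35 (o = 7*5 = 35)
P = 595/4 (P = -(-17)*35/4 = -⅛*(-1190) = 595/4 ≈ 148.75)
w(C) = -595/4 (w(C) = -1*595/4 = -595/4)
w(168) - 5490 = -595/4 - 5490 = -22555/4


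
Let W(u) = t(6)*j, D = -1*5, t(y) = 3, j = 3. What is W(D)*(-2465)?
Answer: -22185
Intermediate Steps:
D = -5
W(u) = 9 (W(u) = 3*3 = 9)
W(D)*(-2465) = 9*(-2465) = -22185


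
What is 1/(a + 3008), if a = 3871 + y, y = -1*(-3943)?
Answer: 1/10822 ≈ 9.2404e-5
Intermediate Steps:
y = 3943
a = 7814 (a = 3871 + 3943 = 7814)
1/(a + 3008) = 1/(7814 + 3008) = 1/10822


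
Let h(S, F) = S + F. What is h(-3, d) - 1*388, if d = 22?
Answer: -369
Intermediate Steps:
h(S, F) = F + S
h(-3, d) - 1*388 = (22 - 3) - 1*388 = 19 - 388 = -369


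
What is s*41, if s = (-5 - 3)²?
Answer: 2624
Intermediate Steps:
s = 64 (s = (-8)² = 64)
s*41 = 64*41 = 2624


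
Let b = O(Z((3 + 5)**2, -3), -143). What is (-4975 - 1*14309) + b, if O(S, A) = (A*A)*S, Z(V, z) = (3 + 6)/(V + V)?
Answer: -2284311/128 ≈ -17846.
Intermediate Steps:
Z(V, z) = 9/(2*V) (Z(V, z) = 9/((2*V)) = 9*(1/(2*V)) = 9/(2*V))
O(S, A) = S*A**2 (O(S, A) = A**2*S = S*A**2)
b = 184041/128 (b = (9/(2*((3 + 5)**2)))*(-143)**2 = (9/(2*(8**2)))*20449 = ((9/2)/64)*20449 = ((9/2)*(1/64))*20449 = (9/128)*20449 = 184041/128 ≈ 1437.8)
(-4975 - 1*14309) + b = (-4975 - 1*14309) + 184041/128 = (-4975 - 14309) + 184041/128 = -19284 + 184041/128 = -2284311/128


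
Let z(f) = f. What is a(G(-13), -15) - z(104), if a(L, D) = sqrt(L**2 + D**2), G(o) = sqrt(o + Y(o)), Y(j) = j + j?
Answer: -104 + sqrt(186) ≈ -90.362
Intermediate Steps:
Y(j) = 2*j
G(o) = sqrt(3)*sqrt(o) (G(o) = sqrt(o + 2*o) = sqrt(3*o) = sqrt(3)*sqrt(o))
a(L, D) = sqrt(D**2 + L**2)
a(G(-13), -15) - z(104) = sqrt((-15)**2 + (sqrt(3)*sqrt(-13))**2) - 1*104 = sqrt(225 + (sqrt(3)*(I*sqrt(13)))**2) - 104 = sqrt(225 + (I*sqrt(39))**2) - 104 = sqrt(225 - 39) - 104 = sqrt(186) - 104 = -104 + sqrt(186)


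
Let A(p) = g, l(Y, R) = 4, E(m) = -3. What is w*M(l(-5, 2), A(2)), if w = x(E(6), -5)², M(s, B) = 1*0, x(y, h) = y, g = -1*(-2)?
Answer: 0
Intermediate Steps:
g = 2
A(p) = 2
M(s, B) = 0
w = 9 (w = (-3)² = 9)
w*M(l(-5, 2), A(2)) = 9*0 = 0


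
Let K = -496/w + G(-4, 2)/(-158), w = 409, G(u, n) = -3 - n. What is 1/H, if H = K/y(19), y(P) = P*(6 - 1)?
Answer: -323110/4017 ≈ -80.436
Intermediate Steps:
y(P) = 5*P (y(P) = P*5 = 5*P)
K = -76323/64622 (K = -496/409 + (-3 - 1*2)/(-158) = -496*1/409 + (-3 - 2)*(-1/158) = -496/409 - 5*(-1/158) = -496/409 + 5/158 = -76323/64622 ≈ -1.1811)
H = -4017/323110 (H = -76323/(64622*(5*19)) = -76323/64622/95 = -76323/64622*1/95 = -4017/323110 ≈ -0.012432)
1/H = 1/(-4017/323110) = -323110/4017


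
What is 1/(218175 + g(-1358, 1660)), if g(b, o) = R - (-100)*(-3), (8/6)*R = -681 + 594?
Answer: 4/871239 ≈ 4.5912e-6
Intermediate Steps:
R = -261/4 (R = 3*(-681 + 594)/4 = (¾)*(-87) = -261/4 ≈ -65.250)
g(b, o) = -1461/4 (g(b, o) = -261/4 - (-100)*(-3) = -261/4 - 1*300 = -261/4 - 300 = -1461/4)
1/(218175 + g(-1358, 1660)) = 1/(218175 - 1461/4) = 1/(871239/4) = 4/871239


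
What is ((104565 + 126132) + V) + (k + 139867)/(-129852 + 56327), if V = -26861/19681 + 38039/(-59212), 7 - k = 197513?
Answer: 19766581572894596033/85682459626300 ≈ 2.3070e+5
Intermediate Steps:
k = -197506 (k = 7 - 1*197513 = 7 - 197513 = -197506)
V = -2339139091/1165351372 (V = -26861*1/19681 + 38039*(-1/59212) = -26861/19681 - 38039/59212 = -2339139091/1165351372 ≈ -2.0072)
((104565 + 126132) + V) + (k + 139867)/(-129852 + 56327) = ((104565 + 126132) - 2339139091/1165351372) + (-197506 + 139867)/(-129852 + 56327) = (230697 - 2339139091/1165351372) - 57639/(-73525) = 268840726327193/1165351372 - 57639*(-1/73525) = 268840726327193/1165351372 + 57639/73525 = 19766581572894596033/85682459626300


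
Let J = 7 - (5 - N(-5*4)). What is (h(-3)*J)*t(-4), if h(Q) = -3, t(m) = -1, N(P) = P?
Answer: -54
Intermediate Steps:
J = -18 (J = 7 - (5 - (-5)*4) = 7 - (5 - 1*(-20)) = 7 - (5 + 20) = 7 - 1*25 = 7 - 25 = -18)
(h(-3)*J)*t(-4) = -3*(-18)*(-1) = 54*(-1) = -54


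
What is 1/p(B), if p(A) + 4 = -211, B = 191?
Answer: -1/215 ≈ -0.0046512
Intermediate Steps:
p(A) = -215 (p(A) = -4 - 211 = -215)
1/p(B) = 1/(-215) = -1/215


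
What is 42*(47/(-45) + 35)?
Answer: 21392/15 ≈ 1426.1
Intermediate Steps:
42*(47/(-45) + 35) = 42*(47*(-1/45) + 35) = 42*(-47/45 + 35) = 42*(1528/45) = 21392/15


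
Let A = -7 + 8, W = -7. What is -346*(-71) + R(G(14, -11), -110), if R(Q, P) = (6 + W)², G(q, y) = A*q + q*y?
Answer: 24567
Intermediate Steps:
A = 1
G(q, y) = q + q*y (G(q, y) = 1*q + q*y = q + q*y)
R(Q, P) = 1 (R(Q, P) = (6 - 7)² = (-1)² = 1)
-346*(-71) + R(G(14, -11), -110) = -346*(-71) + 1 = 24566 + 1 = 24567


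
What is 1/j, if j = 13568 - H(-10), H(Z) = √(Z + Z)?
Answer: 3392/46022661 + I*√5/92045322 ≈ 7.3703e-5 + 2.4293e-8*I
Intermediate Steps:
H(Z) = √2*√Z (H(Z) = √(2*Z) = √2*√Z)
j = 13568 - 2*I*√5 (j = 13568 - √2*√(-10) = 13568 - √2*I*√10 = 13568 - 2*I*√5 ≈ 13568.0 - 4.4721*I)
1/j = 1/(13568 - 2*I*√5)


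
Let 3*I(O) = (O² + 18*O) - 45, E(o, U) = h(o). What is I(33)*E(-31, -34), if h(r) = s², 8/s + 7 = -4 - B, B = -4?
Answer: 4992/7 ≈ 713.14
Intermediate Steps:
s = -8/7 (s = 8/(-7 + (-4 - 1*(-4))) = 8/(-7 + (-4 + 4)) = 8/(-7 + 0) = 8/(-7) = 8*(-⅐) = -8/7 ≈ -1.1429)
h(r) = 64/49 (h(r) = (-8/7)² = 64/49)
E(o, U) = 64/49
I(O) = -15 + 6*O + O²/3 (I(O) = ((O² + 18*O) - 45)/3 = (-45 + O² + 18*O)/3 = -15 + 6*O + O²/3)
I(33)*E(-31, -34) = (-15 + 6*33 + (⅓)*33²)*(64/49) = (-15 + 198 + (⅓)*1089)*(64/49) = (-15 + 198 + 363)*(64/49) = 546*(64/49) = 4992/7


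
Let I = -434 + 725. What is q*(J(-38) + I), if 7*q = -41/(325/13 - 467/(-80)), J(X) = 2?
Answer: -961040/17269 ≈ -55.651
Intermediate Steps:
I = 291
q = -3280/17269 (q = (-41/(325/13 - 467/(-80)))/7 = (-41/(325*(1/13) - 467*(-1/80)))/7 = (-41/(25 + 467/80))/7 = (-41/2467/80)/7 = (-41*80/2467)/7 = (⅐)*(-3280/2467) = -3280/17269 ≈ -0.18994)
q*(J(-38) + I) = -3280*(2 + 291)/17269 = -3280/17269*293 = -961040/17269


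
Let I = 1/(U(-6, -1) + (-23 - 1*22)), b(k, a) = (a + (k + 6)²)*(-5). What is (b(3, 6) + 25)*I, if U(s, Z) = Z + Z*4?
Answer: 41/5 ≈ 8.2000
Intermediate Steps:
b(k, a) = -5*a - 5*(6 + k)² (b(k, a) = (a + (6 + k)²)*(-5) = -5*a - 5*(6 + k)²)
U(s, Z) = 5*Z (U(s, Z) = Z + 4*Z = 5*Z)
I = -1/50 (I = 1/(5*(-1) + (-23 - 1*22)) = 1/(-5 + (-23 - 22)) = 1/(-5 - 45) = 1/(-50) = -1/50 ≈ -0.020000)
(b(3, 6) + 25)*I = ((-5*6 - 5*(6 + 3)²) + 25)*(-1/50) = ((-30 - 5*9²) + 25)*(-1/50) = ((-30 - 5*81) + 25)*(-1/50) = ((-30 - 405) + 25)*(-1/50) = (-435 + 25)*(-1/50) = -410*(-1/50) = 41/5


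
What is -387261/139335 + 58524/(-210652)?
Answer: -1068235068/349419005 ≈ -3.0572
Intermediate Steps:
-387261/139335 + 58524/(-210652) = -387261*1/139335 + 58524*(-1/210652) = -18441/6635 - 14631/52663 = -1068235068/349419005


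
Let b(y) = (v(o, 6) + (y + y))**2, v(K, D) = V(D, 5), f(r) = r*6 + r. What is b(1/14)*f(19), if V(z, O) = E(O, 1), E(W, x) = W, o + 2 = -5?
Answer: 24624/7 ≈ 3517.7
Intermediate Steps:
o = -7 (o = -2 - 5 = -7)
f(r) = 7*r (f(r) = 6*r + r = 7*r)
V(z, O) = O
v(K, D) = 5
b(y) = (5 + 2*y)**2 (b(y) = (5 + (y + y))**2 = (5 + 2*y)**2)
b(1/14)*f(19) = (5 + 2/14)**2*(7*19) = (5 + 2*(1/14))**2*133 = (5 + 1/7)**2*133 = (36/7)**2*133 = (1296/49)*133 = 24624/7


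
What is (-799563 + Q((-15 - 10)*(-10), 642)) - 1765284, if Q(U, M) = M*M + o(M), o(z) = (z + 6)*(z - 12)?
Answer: -1744443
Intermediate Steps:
o(z) = (-12 + z)*(6 + z) (o(z) = (6 + z)*(-12 + z) = (-12 + z)*(6 + z))
Q(U, M) = -72 - 6*M + 2*M**2 (Q(U, M) = M*M + (-72 + M**2 - 6*M) = M**2 + (-72 + M**2 - 6*M) = -72 - 6*M + 2*M**2)
(-799563 + Q((-15 - 10)*(-10), 642)) - 1765284 = (-799563 + (-72 - 6*642 + 2*642**2)) - 1765284 = (-799563 + (-72 - 3852 + 2*412164)) - 1765284 = (-799563 + (-72 - 3852 + 824328)) - 1765284 = (-799563 + 820404) - 1765284 = 20841 - 1765284 = -1744443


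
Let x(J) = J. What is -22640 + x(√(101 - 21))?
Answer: -22640 + 4*√5 ≈ -22631.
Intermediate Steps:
-22640 + x(√(101 - 21)) = -22640 + √(101 - 21) = -22640 + √80 = -22640 + 4*√5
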